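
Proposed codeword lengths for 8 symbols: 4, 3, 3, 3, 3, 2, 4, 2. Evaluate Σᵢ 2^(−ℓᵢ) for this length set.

With common denominator 2^4 = 16: Σ 2^(−ℓᵢ) = 1/16 + 2/16 + 2/16 + 2/16 + 2/16 + 4/16 + 1/16 + 4/16 = 18/16 = 1.125.

1.125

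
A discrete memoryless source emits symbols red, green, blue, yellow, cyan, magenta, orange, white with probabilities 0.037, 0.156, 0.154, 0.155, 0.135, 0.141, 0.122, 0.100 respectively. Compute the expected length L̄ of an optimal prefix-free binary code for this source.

2.981 bits/symbol

Repeatedly combine the two least-probable nodes; the expected code length is the sum of the merged weights.
merge 37/1000 + 1/10 → 137/1000
merge 61/500 + 27/200 → 257/1000
merge 137/1000 + 141/1000 → 139/500
merge 77/500 + 31/200 → 309/1000
merge 39/250 + 257/1000 → 413/1000
merge 139/500 + 309/1000 → 587/1000
merge 413/1000 + 587/1000 → 1
L = 137/1000 + 257/1000 + 139/500 + 309/1000 + 413/1000 + 587/1000 + 1 = 2981/1000 = 2.981 bits/symbol.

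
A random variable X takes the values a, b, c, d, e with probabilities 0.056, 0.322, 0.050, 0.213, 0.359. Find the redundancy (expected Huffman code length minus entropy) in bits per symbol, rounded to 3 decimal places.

0.085 bits

Entropy H = −Σ p log₂ p ≈ 1.9812 bits.
Huffman merges: 1/20+7/125→53/500; 53/500+213/1000→319/1000; 319/1000+161/500→641/1000; 359/1000+641/1000→1. L = 1033/500 ≈ 2.0660.
L − H = 2.0660 − 1.9812 = 0.085 bits.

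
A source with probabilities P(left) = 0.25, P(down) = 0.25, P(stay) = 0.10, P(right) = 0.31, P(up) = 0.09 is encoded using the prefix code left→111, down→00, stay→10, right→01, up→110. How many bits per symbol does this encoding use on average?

L̄ = Σ pᵢ·ℓᵢ = 0.25·3 + 0.25·2 + 0.10·2 + 0.31·2 + 0.09·3 = 2.34 bits/symbol.

2.34 bits/symbol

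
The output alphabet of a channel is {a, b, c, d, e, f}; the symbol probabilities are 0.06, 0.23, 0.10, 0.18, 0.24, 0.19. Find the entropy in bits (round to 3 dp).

H = −Σ pᵢ log₂ pᵢ.
−0.06·log₂(0.06) = 0.2435
−0.23·log₂(0.23) = 0.4877
−0.10·log₂(0.10) = 0.3322
−0.18·log₂(0.18) = 0.4453
−0.24·log₂(0.24) = 0.4941
−0.19·log₂(0.19) = 0.4552
Sum ≈ 2.4581 → 2.458 bits.

2.458 bits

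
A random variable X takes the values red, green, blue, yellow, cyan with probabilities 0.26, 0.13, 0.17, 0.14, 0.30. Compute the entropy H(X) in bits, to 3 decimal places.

H = −Σ pᵢ log₂ pᵢ.
−0.26·log₂(0.26) = 0.5053
−0.13·log₂(0.13) = 0.3826
−0.17·log₂(0.17) = 0.4346
−0.14·log₂(0.14) = 0.3971
−0.30·log₂(0.30) = 0.5211
Sum ≈ 2.2407 → 2.241 bits.

2.241 bits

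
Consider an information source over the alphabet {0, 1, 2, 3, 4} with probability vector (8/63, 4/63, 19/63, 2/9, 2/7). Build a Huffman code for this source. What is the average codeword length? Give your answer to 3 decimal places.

2.190 bits/symbol

Repeatedly combine the two least-probable nodes; the expected code length is the sum of the merged weights.
merge 4/63 + 8/63 → 4/21
merge 4/21 + 2/9 → 26/63
merge 2/7 + 19/63 → 37/63
merge 26/63 + 37/63 → 1
L = 4/21 + 26/63 + 37/63 + 1 = 46/21 ≈ 2.190 bits/symbol.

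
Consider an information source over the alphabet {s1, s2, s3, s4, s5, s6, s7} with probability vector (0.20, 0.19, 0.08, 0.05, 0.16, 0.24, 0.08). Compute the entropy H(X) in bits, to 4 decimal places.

2.6359 bits

H = −Σ pᵢ log₂ pᵢ.
−0.20·log₂(0.20) = 0.4644
−0.19·log₂(0.19) = 0.4552
−0.08·log₂(0.08) = 0.2915
−0.05·log₂(0.05) = 0.2161
−0.16·log₂(0.16) = 0.4230
−0.24·log₂(0.24) = 0.4941
−0.08·log₂(0.08) = 0.2915
Sum ≈ 2.6359 → 2.6359 bits.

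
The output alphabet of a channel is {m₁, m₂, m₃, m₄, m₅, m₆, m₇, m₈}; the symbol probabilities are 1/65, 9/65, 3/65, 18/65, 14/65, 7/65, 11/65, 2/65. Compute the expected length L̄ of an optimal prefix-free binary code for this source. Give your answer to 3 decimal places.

Repeatedly combine the two least-probable nodes; the expected code length is the sum of the merged weights.
merge 1/65 + 2/65 → 3/65
merge 3/65 + 3/65 → 6/65
merge 6/65 + 7/65 → 1/5
merge 9/65 + 11/65 → 4/13
merge 1/5 + 14/65 → 27/65
merge 18/65 + 4/13 → 38/65
merge 27/65 + 38/65 → 1
L = 3/65 + 6/65 + 1/5 + 4/13 + 27/65 + 38/65 + 1 = 172/65 ≈ 2.646 bits/symbol.

2.646 bits/symbol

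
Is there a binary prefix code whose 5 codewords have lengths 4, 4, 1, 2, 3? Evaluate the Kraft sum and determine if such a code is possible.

With common denominator 2^4 = 16: Σ 2^(−ℓᵢ) = 1/16 + 1/16 + 8/16 + 4/16 + 2/16 = 16/16 = 1.
Kraft's inequality requires Σ ≤ 1; here Σ = 1 ≤ 1, so such a prefix code exists.

1; yes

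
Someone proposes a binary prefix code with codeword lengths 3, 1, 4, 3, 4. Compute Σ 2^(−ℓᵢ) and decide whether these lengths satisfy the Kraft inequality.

With common denominator 2^4 = 16: Σ 2^(−ℓᵢ) = 2/16 + 8/16 + 1/16 + 2/16 + 1/16 = 14/16 = 0.875.
Kraft's inequality requires Σ ≤ 1; here Σ = 0.875 ≤ 1, so such a prefix code exists.

0.875; yes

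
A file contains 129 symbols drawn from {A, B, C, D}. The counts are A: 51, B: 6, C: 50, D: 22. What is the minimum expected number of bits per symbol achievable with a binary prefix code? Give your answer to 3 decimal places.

1.822 bits/symbol

Probabilities are the counts divided by 129.
Repeatedly combine the two least-probable nodes; the expected code length is the sum of the merged weights.
merge 2/43 + 22/129 → 28/129
merge 28/129 + 50/129 → 26/43
merge 17/43 + 26/43 → 1
L = 28/129 + 26/43 + 1 = 235/129 ≈ 1.822 bits/symbol.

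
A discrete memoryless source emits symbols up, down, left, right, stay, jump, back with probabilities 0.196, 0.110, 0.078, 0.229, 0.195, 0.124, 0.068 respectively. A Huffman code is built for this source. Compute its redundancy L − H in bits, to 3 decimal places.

0.039 bits

Entropy H = −Σ p log₂ p ≈ 2.6822 bits.
Huffman merges: 17/250+39/500→73/500; 11/100+31/250→117/500; 73/500+39/200→341/1000; 49/250+229/1000→17/40; 117/500+341/1000→23/40; 17/40+23/40→1. L = 2721/1000 ≈ 2.7210.
L − H = 2.7210 − 2.6822 = 0.039 bits.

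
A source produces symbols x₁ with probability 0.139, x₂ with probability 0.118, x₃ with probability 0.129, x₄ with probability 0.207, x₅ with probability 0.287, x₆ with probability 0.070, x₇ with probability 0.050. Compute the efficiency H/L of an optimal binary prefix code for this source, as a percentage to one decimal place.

Entropy H = −Σ p log₂ p ≈ 2.6125 bits.
Huffman merges: 1/20+7/100→3/25; 59/500+3/25→119/500; 129/1000+139/1000→67/250; 207/1000+119/500→89/200; 67/250+287/1000→111/200; 89/200+111/200→1. L = 1313/500 ≈ 2.6260.
Efficiency = H/L = 2.6125/2.6260 = 99.5%.

99.5%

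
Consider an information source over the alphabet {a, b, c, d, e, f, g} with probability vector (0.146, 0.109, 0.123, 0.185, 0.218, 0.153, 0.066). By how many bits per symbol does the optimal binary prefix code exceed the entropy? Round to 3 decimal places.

0.044 bits

Entropy H = −Σ p log₂ p ≈ 2.7283 bits.
Huffman merges: 33/500+109/1000→7/40; 123/1000+73/500→269/1000; 153/1000+7/40→41/125; 37/200+109/500→403/1000; 269/1000+41/125→597/1000; 403/1000+597/1000→1. L = 693/250 ≈ 2.7720.
L − H = 2.7720 − 2.7283 = 0.044 bits.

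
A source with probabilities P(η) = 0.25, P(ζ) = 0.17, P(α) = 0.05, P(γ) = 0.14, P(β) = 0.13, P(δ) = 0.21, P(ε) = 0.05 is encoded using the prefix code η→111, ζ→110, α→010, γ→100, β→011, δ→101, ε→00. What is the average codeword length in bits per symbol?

L̄ = Σ pᵢ·ℓᵢ = 0.25·3 + 0.17·3 + 0.05·3 + 0.14·3 + 0.13·3 + 0.21·3 + 0.05·2 = 2.95 bits/symbol.

2.95 bits/symbol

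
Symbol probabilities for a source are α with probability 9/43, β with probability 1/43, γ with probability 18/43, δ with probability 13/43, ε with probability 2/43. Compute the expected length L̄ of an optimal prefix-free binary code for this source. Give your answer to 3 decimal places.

1.930 bits/symbol

Repeatedly combine the two least-probable nodes; the expected code length is the sum of the merged weights.
merge 1/43 + 2/43 → 3/43
merge 3/43 + 9/43 → 12/43
merge 12/43 + 13/43 → 25/43
merge 18/43 + 25/43 → 1
L = 3/43 + 12/43 + 25/43 + 1 = 83/43 ≈ 1.930 bits/symbol.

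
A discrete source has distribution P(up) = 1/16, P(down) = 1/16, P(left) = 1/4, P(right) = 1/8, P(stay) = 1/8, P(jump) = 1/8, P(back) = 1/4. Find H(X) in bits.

2.625 bits

Each probability is a power of 1/2, so log₂(1/p) is an integer.
H = Σ p·log₂(1/p) = 1/16·4 + 1/16·4 + 1/4·2 + 1/8·3 + 1/8·3 + 1/8·3 + 1/4·2 = 2.625 bits.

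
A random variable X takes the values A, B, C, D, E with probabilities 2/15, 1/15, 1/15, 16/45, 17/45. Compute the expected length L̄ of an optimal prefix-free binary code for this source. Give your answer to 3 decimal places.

Repeatedly combine the two least-probable nodes; the expected code length is the sum of the merged weights.
merge 1/15 + 1/15 → 2/15
merge 2/15 + 2/15 → 4/15
merge 4/15 + 16/45 → 28/45
merge 17/45 + 28/45 → 1
L = 2/15 + 4/15 + 28/45 + 1 = 91/45 ≈ 2.022 bits/symbol.

2.022 bits/symbol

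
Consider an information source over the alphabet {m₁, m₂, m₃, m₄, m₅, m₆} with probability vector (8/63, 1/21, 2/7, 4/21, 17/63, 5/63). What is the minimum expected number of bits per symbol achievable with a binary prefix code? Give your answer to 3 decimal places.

2.381 bits/symbol

Repeatedly combine the two least-probable nodes; the expected code length is the sum of the merged weights.
merge 1/21 + 5/63 → 8/63
merge 8/63 + 8/63 → 16/63
merge 4/21 + 16/63 → 4/9
merge 17/63 + 2/7 → 5/9
merge 4/9 + 5/9 → 1
L = 8/63 + 16/63 + 4/9 + 5/9 + 1 = 50/21 ≈ 2.381 bits/symbol.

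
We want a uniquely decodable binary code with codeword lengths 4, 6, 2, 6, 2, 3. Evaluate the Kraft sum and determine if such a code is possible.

0.71875; yes

With common denominator 2^6 = 64: Σ 2^(−ℓᵢ) = 4/64 + 1/64 + 16/64 + 1/64 + 16/64 + 8/64 = 46/64 = 0.71875.
Kraft's inequality requires Σ ≤ 1; here Σ = 0.71875 ≤ 1, so such a prefix code exists.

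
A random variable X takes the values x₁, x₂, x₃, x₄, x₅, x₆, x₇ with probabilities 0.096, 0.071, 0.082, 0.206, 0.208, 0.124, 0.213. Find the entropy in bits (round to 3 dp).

H = −Σ pᵢ log₂ pᵢ.
−0.096·log₂(0.096) = 0.3246
−0.071·log₂(0.071) = 0.2709
−0.082·log₂(0.082) = 0.2959
−0.206·log₂(0.206) = 0.4695
−0.208·log₂(0.208) = 0.4712
−0.124·log₂(0.124) = 0.3734
−0.213·log₂(0.213) = 0.4752
Sum ≈ 2.6808 → 2.681 bits.

2.681 bits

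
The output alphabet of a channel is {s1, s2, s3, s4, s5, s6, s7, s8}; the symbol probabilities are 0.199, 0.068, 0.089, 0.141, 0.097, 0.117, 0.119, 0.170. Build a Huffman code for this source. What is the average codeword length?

2.958 bits/symbol

Repeatedly combine the two least-probable nodes; the expected code length is the sum of the merged weights.
merge 17/250 + 89/1000 → 157/1000
merge 97/1000 + 117/1000 → 107/500
merge 119/1000 + 141/1000 → 13/50
merge 157/1000 + 17/100 → 327/1000
merge 199/1000 + 107/500 → 413/1000
merge 13/50 + 327/1000 → 587/1000
merge 413/1000 + 587/1000 → 1
L = 157/1000 + 107/500 + 13/50 + 327/1000 + 413/1000 + 587/1000 + 1 = 1479/500 = 2.958 bits/symbol.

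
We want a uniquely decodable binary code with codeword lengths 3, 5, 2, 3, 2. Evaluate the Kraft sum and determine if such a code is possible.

With common denominator 2^5 = 32: Σ 2^(−ℓᵢ) = 4/32 + 1/32 + 8/32 + 4/32 + 8/32 = 25/32 = 0.78125.
Kraft's inequality requires Σ ≤ 1; here Σ = 0.78125 ≤ 1, so such a prefix code exists.

0.78125; yes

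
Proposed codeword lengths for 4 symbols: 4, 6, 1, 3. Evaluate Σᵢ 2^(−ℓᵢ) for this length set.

With common denominator 2^6 = 64: Σ 2^(−ℓᵢ) = 4/64 + 1/64 + 32/64 + 8/64 = 45/64 = 0.703125.

0.703125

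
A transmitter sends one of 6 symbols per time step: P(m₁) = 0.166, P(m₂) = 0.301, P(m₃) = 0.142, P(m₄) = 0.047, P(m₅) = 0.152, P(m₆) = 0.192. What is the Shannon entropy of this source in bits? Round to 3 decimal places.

H = −Σ pᵢ log₂ pᵢ.
−0.166·log₂(0.166) = 0.4301
−0.301·log₂(0.301) = 0.5214
−0.142·log₂(0.142) = 0.3999
−0.047·log₂(0.047) = 0.2073
−0.152·log₂(0.152) = 0.4131
−0.192·log₂(0.192) = 0.4571
Sum ≈ 2.4289 → 2.429 bits.

2.429 bits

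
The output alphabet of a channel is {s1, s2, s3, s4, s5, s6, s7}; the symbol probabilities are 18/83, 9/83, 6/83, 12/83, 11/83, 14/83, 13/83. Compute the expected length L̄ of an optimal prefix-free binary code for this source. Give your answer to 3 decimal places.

2.783 bits/symbol

Repeatedly combine the two least-probable nodes; the expected code length is the sum of the merged weights.
merge 6/83 + 9/83 → 15/83
merge 11/83 + 12/83 → 23/83
merge 13/83 + 14/83 → 27/83
merge 15/83 + 18/83 → 33/83
merge 23/83 + 27/83 → 50/83
merge 33/83 + 50/83 → 1
L = 15/83 + 23/83 + 27/83 + 33/83 + 50/83 + 1 = 231/83 ≈ 2.783 bits/symbol.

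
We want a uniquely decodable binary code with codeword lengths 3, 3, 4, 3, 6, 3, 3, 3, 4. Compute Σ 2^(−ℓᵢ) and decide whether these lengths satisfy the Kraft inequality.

0.890625; yes

With common denominator 2^6 = 64: Σ 2^(−ℓᵢ) = 8/64 + 8/64 + 4/64 + 8/64 + 1/64 + 8/64 + 8/64 + 8/64 + 4/64 = 57/64 = 0.890625.
Kraft's inequality requires Σ ≤ 1; here Σ = 0.890625 ≤ 1, so such a prefix code exists.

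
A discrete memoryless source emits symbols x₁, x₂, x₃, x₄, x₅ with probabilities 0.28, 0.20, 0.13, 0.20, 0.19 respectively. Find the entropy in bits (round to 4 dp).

H = −Σ pᵢ log₂ pᵢ.
−0.28·log₂(0.28) = 0.5142
−0.20·log₂(0.20) = 0.4644
−0.13·log₂(0.13) = 0.3826
−0.20·log₂(0.20) = 0.4644
−0.19·log₂(0.19) = 0.4552
Sum ≈ 2.2809 → 2.2809 bits.

2.2809 bits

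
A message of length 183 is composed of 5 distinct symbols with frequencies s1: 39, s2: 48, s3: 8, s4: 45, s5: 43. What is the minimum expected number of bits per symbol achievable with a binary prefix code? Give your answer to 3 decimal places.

2.257 bits/symbol

Probabilities are the counts divided by 183.
Repeatedly combine the two least-probable nodes; the expected code length is the sum of the merged weights.
merge 8/183 + 13/61 → 47/183
merge 43/183 + 15/61 → 88/183
merge 47/183 + 16/61 → 95/183
merge 88/183 + 95/183 → 1
L = 47/183 + 88/183 + 95/183 + 1 = 413/183 ≈ 2.257 bits/symbol.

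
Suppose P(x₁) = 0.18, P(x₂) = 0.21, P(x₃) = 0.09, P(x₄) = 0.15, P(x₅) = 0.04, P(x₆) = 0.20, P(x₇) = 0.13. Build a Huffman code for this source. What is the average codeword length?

2.72 bits/symbol

Repeatedly combine the two least-probable nodes; the expected code length is the sum of the merged weights.
merge 1/25 + 9/100 → 13/100
merge 13/100 + 13/100 → 13/50
merge 3/20 + 9/50 → 33/100
merge 1/5 + 21/100 → 41/100
merge 13/50 + 33/100 → 59/100
merge 41/100 + 59/100 → 1
L = 13/100 + 13/50 + 33/100 + 41/100 + 59/100 + 1 = 68/25 = 2.72 bits/symbol.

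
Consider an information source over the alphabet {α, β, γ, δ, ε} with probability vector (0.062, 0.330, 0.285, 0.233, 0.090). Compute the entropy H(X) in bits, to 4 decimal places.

2.0950 bits

H = −Σ pᵢ log₂ pᵢ.
−0.062·log₂(0.062) = 0.2487
−0.330·log₂(0.330) = 0.5278
−0.285·log₂(0.285) = 0.5161
−0.233·log₂(0.233) = 0.4897
−0.090·log₂(0.090) = 0.3127
Sum ≈ 2.0950 → 2.0950 bits.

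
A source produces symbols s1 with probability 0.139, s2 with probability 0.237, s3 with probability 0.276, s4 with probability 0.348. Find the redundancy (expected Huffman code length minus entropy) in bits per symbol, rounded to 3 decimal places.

Entropy H = −Σ p log₂ p ≈ 1.9305 bits.
Huffman merges: 139/1000+237/1000→47/125; 69/250+87/250→78/125; 47/125+78/125→1. L = 2 ≈ 2.0000.
L − H = 2.0000 − 1.9305 = 0.069 bits.

0.069 bits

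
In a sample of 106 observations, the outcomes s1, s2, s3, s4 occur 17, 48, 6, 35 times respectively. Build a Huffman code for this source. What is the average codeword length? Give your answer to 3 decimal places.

Probabilities are the counts divided by 106.
Repeatedly combine the two least-probable nodes; the expected code length is the sum of the merged weights.
merge 3/53 + 17/106 → 23/106
merge 23/106 + 35/106 → 29/53
merge 24/53 + 29/53 → 1
L = 23/106 + 29/53 + 1 = 187/106 ≈ 1.764 bits/symbol.

1.764 bits/symbol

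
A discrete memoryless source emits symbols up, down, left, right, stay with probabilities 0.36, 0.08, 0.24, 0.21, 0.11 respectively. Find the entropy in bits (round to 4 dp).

H = −Σ pᵢ log₂ pᵢ.
−0.36·log₂(0.36) = 0.5306
−0.08·log₂(0.08) = 0.2915
−0.24·log₂(0.24) = 0.4941
−0.21·log₂(0.21) = 0.4728
−0.11·log₂(0.11) = 0.3503
Sum ≈ 2.1394 → 2.1394 bits.

2.1394 bits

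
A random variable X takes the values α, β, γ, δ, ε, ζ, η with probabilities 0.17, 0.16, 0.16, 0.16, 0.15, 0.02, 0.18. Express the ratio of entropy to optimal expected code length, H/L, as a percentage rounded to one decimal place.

94.8%

Entropy H = −Σ p log₂ p ≈ 2.6724 bits.
Huffman merges: 1/50+3/20→17/100; 4/25+4/25→8/25; 4/25+17/100→33/100; 17/100+9/50→7/20; 8/25+33/100→13/20; 7/20+13/20→1. L = 141/50 ≈ 2.8200.
Efficiency = H/L = 2.6724/2.8200 = 94.8%.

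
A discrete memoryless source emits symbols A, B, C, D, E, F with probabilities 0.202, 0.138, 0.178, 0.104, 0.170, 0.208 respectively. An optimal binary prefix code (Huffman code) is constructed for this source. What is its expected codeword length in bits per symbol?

Repeatedly combine the two least-probable nodes; the expected code length is the sum of the merged weights.
merge 13/125 + 69/500 → 121/500
merge 17/100 + 89/500 → 87/250
merge 101/500 + 26/125 → 41/100
merge 121/500 + 87/250 → 59/100
merge 41/100 + 59/100 → 1
L = 121/500 + 87/250 + 41/100 + 59/100 + 1 = 259/100 = 2.59 bits/symbol.

2.59 bits/symbol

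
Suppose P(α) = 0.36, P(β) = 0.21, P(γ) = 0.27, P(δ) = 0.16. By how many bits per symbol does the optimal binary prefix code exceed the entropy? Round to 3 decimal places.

0.064 bits

Entropy H = −Σ p log₂ p ≈ 1.9365 bits.
Huffman merges: 4/25+21/100→37/100; 27/100+9/25→63/100; 37/100+63/100→1. L = 2 ≈ 2.0000.
L − H = 2.0000 − 1.9365 = 0.064 bits.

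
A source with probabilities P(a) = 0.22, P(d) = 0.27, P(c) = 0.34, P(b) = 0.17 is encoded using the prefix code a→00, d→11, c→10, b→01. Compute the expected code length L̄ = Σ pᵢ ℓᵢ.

L̄ = Σ pᵢ·ℓᵢ = 0.22·2 + 0.27·2 + 0.34·2 + 0.17·2 = 2 bits/symbol.

2 bits/symbol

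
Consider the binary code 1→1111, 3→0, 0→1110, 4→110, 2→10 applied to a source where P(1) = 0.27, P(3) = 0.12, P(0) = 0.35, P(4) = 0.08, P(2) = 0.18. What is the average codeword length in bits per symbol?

3.2 bits/symbol

L̄ = Σ pᵢ·ℓᵢ = 0.27·4 + 0.12·1 + 0.35·4 + 0.08·3 + 0.18·2 = 3.2 bits/symbol.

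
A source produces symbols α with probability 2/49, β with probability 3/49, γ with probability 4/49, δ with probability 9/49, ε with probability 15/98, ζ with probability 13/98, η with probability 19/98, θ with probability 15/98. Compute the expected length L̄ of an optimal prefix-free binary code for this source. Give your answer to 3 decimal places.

2.908 bits/symbol

Repeatedly combine the two least-probable nodes; the expected code length is the sum of the merged weights.
merge 2/49 + 3/49 → 5/49
merge 4/49 + 5/49 → 9/49
merge 13/98 + 15/98 → 2/7
merge 15/98 + 9/49 → 33/98
merge 9/49 + 19/98 → 37/98
merge 2/7 + 33/98 → 61/98
merge 37/98 + 61/98 → 1
L = 5/49 + 9/49 + 2/7 + 33/98 + 37/98 + 61/98 + 1 = 285/98 ≈ 2.908 bits/symbol.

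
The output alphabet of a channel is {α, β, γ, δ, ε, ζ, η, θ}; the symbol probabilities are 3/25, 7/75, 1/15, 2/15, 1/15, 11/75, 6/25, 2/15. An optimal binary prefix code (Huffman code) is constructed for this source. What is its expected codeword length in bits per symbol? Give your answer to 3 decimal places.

Repeatedly combine the two least-probable nodes; the expected code length is the sum of the merged weights.
merge 1/15 + 1/15 → 2/15
merge 7/75 + 3/25 → 16/75
merge 2/15 + 2/15 → 4/15
merge 2/15 + 11/75 → 7/25
merge 16/75 + 6/25 → 34/75
merge 4/15 + 7/25 → 41/75
merge 34/75 + 41/75 → 1
L = 2/15 + 16/75 + 4/15 + 7/25 + 34/75 + 41/75 + 1 = 217/75 ≈ 2.893 bits/symbol.

2.893 bits/symbol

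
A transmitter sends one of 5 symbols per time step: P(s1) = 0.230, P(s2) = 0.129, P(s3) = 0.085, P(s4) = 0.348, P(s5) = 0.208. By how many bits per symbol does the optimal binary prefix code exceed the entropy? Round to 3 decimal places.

0.042 bits

Entropy H = −Σ p log₂ p ≈ 2.1722 bits.
Huffman merges: 17/200+129/1000→107/500; 26/125+107/500→211/500; 23/100+87/250→289/500; 211/500+289/500→1. L = 1107/500 ≈ 2.2140.
L − H = 2.2140 − 2.1722 = 0.042 bits.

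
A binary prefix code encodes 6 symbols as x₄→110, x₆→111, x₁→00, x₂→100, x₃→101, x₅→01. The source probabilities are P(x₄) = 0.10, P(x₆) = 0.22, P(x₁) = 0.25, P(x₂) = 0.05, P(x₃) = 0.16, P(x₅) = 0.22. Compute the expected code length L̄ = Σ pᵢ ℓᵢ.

L̄ = Σ pᵢ·ℓᵢ = 0.10·3 + 0.22·3 + 0.25·2 + 0.05·3 + 0.16·3 + 0.22·2 = 2.53 bits/symbol.

2.53 bits/symbol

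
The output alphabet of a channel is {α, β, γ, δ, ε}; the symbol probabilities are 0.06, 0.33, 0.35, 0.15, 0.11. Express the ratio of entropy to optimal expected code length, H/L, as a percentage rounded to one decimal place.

Entropy H = −Σ p log₂ p ≈ 2.0623 bits.
Huffman merges: 3/50+11/100→17/100; 3/20+17/100→8/25; 8/25+33/100→13/20; 7/20+13/20→1. L = 107/50 ≈ 2.1400.
Efficiency = H/L = 2.0623/2.1400 = 96.4%.

96.4%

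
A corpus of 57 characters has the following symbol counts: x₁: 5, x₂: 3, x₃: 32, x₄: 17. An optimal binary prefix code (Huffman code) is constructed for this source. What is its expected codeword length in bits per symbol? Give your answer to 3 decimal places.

Probabilities are the counts divided by 57.
Repeatedly combine the two least-probable nodes; the expected code length is the sum of the merged weights.
merge 1/19 + 5/57 → 8/57
merge 8/57 + 17/57 → 25/57
merge 25/57 + 32/57 → 1
L = 8/57 + 25/57 + 1 = 30/19 ≈ 1.579 bits/symbol.

1.579 bits/symbol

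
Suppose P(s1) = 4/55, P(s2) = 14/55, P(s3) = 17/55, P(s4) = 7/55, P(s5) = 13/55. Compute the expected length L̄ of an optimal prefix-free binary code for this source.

2.2 bits/symbol

Repeatedly combine the two least-probable nodes; the expected code length is the sum of the merged weights.
merge 4/55 + 7/55 → 1/5
merge 1/5 + 13/55 → 24/55
merge 14/55 + 17/55 → 31/55
merge 24/55 + 31/55 → 1
L = 1/5 + 24/55 + 31/55 + 1 = 11/5 = 2.2 bits/symbol.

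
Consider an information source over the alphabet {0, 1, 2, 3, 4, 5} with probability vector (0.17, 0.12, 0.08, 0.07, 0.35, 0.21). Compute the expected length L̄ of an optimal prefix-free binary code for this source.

Repeatedly combine the two least-probable nodes; the expected code length is the sum of the merged weights.
merge 7/100 + 2/25 → 3/20
merge 3/25 + 3/20 → 27/100
merge 17/100 + 21/100 → 19/50
merge 27/100 + 7/20 → 31/50
merge 19/50 + 31/50 → 1
L = 3/20 + 27/100 + 19/50 + 31/50 + 1 = 121/50 = 2.42 bits/symbol.

2.42 bits/symbol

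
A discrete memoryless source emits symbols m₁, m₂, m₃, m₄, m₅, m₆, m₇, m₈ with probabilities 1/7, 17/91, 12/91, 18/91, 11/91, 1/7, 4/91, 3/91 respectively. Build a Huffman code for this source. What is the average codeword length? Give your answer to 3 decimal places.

2.879 bits/symbol

Repeatedly combine the two least-probable nodes; the expected code length is the sum of the merged weights.
merge 3/91 + 4/91 → 1/13
merge 1/13 + 11/91 → 18/91
merge 12/91 + 1/7 → 25/91
merge 1/7 + 17/91 → 30/91
merge 18/91 + 18/91 → 36/91
merge 25/91 + 30/91 → 55/91
merge 36/91 + 55/91 → 1
L = 1/13 + 18/91 + 25/91 + 30/91 + 36/91 + 55/91 + 1 = 262/91 ≈ 2.879 bits/symbol.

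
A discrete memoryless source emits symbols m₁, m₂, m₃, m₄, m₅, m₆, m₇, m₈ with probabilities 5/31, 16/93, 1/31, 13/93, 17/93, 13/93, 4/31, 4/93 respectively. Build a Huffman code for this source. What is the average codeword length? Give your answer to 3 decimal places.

2.892 bits/symbol

Repeatedly combine the two least-probable nodes; the expected code length is the sum of the merged weights.
merge 1/31 + 4/93 → 7/93
merge 7/93 + 4/31 → 19/93
merge 13/93 + 13/93 → 26/93
merge 5/31 + 16/93 → 1/3
merge 17/93 + 19/93 → 12/31
merge 26/93 + 1/3 → 19/31
merge 12/31 + 19/31 → 1
L = 7/93 + 19/93 + 26/93 + 1/3 + 12/31 + 19/31 + 1 = 269/93 ≈ 2.892 bits/symbol.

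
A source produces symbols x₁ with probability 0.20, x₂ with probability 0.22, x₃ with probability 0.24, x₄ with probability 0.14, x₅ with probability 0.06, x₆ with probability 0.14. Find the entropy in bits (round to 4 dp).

2.4768 bits

H = −Σ pᵢ log₂ pᵢ.
−0.20·log₂(0.20) = 0.4644
−0.22·log₂(0.22) = 0.4806
−0.24·log₂(0.24) = 0.4941
−0.14·log₂(0.14) = 0.3971
−0.06·log₂(0.06) = 0.2435
−0.14·log₂(0.14) = 0.3971
Sum ≈ 2.4768 → 2.4768 bits.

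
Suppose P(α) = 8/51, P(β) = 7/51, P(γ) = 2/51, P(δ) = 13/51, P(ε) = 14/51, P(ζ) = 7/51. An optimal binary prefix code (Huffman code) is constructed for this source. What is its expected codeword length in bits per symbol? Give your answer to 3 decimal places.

Repeatedly combine the two least-probable nodes; the expected code length is the sum of the merged weights.
merge 2/51 + 7/51 → 3/17
merge 7/51 + 8/51 → 5/17
merge 3/17 + 13/51 → 22/51
merge 14/51 + 5/17 → 29/51
merge 22/51 + 29/51 → 1
L = 3/17 + 5/17 + 22/51 + 29/51 + 1 = 42/17 ≈ 2.471 bits/symbol.

2.471 bits/symbol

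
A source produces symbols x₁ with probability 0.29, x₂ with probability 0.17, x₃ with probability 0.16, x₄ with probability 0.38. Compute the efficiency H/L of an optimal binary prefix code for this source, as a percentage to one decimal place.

Entropy H = −Σ p log₂ p ≈ 1.9060 bits.
Huffman merges: 4/25+17/100→33/100; 29/100+33/100→31/50; 19/50+31/50→1. L = 39/20 ≈ 1.9500.
Efficiency = H/L = 1.9060/1.9500 = 97.7%.

97.7%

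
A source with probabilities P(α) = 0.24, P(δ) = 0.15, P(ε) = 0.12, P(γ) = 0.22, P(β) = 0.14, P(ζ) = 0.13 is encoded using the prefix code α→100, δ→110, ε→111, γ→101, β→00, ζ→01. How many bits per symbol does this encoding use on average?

L̄ = Σ pᵢ·ℓᵢ = 0.24·3 + 0.15·3 + 0.12·3 + 0.22·3 + 0.14·2 + 0.13·2 = 2.73 bits/symbol.

2.73 bits/symbol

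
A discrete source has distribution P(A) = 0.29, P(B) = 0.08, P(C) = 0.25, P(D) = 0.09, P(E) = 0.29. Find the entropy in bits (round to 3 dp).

2.140 bits

H = −Σ pᵢ log₂ pᵢ.
−0.29·log₂(0.29) = 0.5179
−0.08·log₂(0.08) = 0.2915
−0.25·log₂(0.25) = 0.5000
−0.09·log₂(0.09) = 0.3127
−0.29·log₂(0.29) = 0.5179
Sum ≈ 2.1400 → 2.140 bits.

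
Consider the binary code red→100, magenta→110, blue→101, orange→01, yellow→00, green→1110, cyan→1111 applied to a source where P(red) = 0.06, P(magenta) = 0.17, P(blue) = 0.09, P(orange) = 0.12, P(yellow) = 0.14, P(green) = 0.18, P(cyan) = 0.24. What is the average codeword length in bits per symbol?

L̄ = Σ pᵢ·ℓᵢ = 0.06·3 + 0.17·3 + 0.09·3 + 0.12·2 + 0.14·2 + 0.18·4 + 0.24·4 = 3.16 bits/symbol.

3.16 bits/symbol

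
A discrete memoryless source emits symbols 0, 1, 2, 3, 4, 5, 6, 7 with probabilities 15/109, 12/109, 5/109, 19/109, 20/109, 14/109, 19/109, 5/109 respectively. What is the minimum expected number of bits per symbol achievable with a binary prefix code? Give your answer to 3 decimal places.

2.908 bits/symbol

Repeatedly combine the two least-probable nodes; the expected code length is the sum of the merged weights.
merge 5/109 + 5/109 → 10/109
merge 10/109 + 12/109 → 22/109
merge 14/109 + 15/109 → 29/109
merge 19/109 + 19/109 → 38/109
merge 20/109 + 22/109 → 42/109
merge 29/109 + 38/109 → 67/109
merge 42/109 + 67/109 → 1
L = 10/109 + 22/109 + 29/109 + 38/109 + 42/109 + 67/109 + 1 = 317/109 ≈ 2.908 bits/symbol.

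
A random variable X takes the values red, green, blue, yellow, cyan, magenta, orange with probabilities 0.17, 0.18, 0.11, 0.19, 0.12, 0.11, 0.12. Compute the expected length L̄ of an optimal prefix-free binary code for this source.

2.81 bits/symbol

Repeatedly combine the two least-probable nodes; the expected code length is the sum of the merged weights.
merge 11/100 + 11/100 → 11/50
merge 3/25 + 3/25 → 6/25
merge 17/100 + 9/50 → 7/20
merge 19/100 + 11/50 → 41/100
merge 6/25 + 7/20 → 59/100
merge 41/100 + 59/100 → 1
L = 11/50 + 6/25 + 7/20 + 41/100 + 59/100 + 1 = 281/100 = 2.81 bits/symbol.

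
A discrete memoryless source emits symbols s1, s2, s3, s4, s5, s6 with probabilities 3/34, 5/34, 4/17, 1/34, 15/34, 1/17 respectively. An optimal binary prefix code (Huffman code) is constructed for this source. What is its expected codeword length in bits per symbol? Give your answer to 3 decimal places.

Repeatedly combine the two least-probable nodes; the expected code length is the sum of the merged weights.
merge 1/34 + 1/17 → 3/34
merge 3/34 + 3/34 → 3/17
merge 5/34 + 3/17 → 11/34
merge 4/17 + 11/34 → 19/34
merge 15/34 + 19/34 → 1
L = 3/34 + 3/17 + 11/34 + 19/34 + 1 = 73/34 ≈ 2.147 bits/symbol.

2.147 bits/symbol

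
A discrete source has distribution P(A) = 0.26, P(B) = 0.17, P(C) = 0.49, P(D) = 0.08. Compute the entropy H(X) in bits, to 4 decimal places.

H = −Σ pᵢ log₂ pᵢ.
−0.26·log₂(0.26) = 0.5053
−0.17·log₂(0.17) = 0.4346
−0.49·log₂(0.49) = 0.5043
−0.08·log₂(0.08) = 0.2915
Sum ≈ 1.7357 → 1.7357 bits.

1.7357 bits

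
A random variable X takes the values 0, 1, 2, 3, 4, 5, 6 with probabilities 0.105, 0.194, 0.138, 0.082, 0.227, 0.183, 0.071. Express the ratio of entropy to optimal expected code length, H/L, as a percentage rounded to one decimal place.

98.7%

Entropy H = −Σ p log₂ p ≈ 2.6955 bits.
Huffman merges: 71/1000+41/500→153/1000; 21/200+69/500→243/1000; 153/1000+183/1000→42/125; 97/500+227/1000→421/1000; 243/1000+42/125→579/1000; 421/1000+579/1000→1. L = 683/250 ≈ 2.7320.
Efficiency = H/L = 2.6955/2.7320 = 98.7%.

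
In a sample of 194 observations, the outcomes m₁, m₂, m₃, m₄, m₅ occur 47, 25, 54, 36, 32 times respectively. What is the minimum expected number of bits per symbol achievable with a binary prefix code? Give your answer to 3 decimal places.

2.294 bits/symbol

Probabilities are the counts divided by 194.
Repeatedly combine the two least-probable nodes; the expected code length is the sum of the merged weights.
merge 25/194 + 16/97 → 57/194
merge 18/97 + 47/194 → 83/194
merge 27/97 + 57/194 → 111/194
merge 83/194 + 111/194 → 1
L = 57/194 + 83/194 + 111/194 + 1 = 445/194 ≈ 2.294 bits/symbol.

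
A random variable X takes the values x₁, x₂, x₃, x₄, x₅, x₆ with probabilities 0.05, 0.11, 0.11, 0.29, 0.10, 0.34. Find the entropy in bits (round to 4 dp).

2.2959 bits

H = −Σ pᵢ log₂ pᵢ.
−0.05·log₂(0.05) = 0.2161
−0.11·log₂(0.11) = 0.3503
−0.11·log₂(0.11) = 0.3503
−0.29·log₂(0.29) = 0.5179
−0.10·log₂(0.10) = 0.3322
−0.34·log₂(0.34) = 0.5292
Sum ≈ 2.2959 → 2.2959 bits.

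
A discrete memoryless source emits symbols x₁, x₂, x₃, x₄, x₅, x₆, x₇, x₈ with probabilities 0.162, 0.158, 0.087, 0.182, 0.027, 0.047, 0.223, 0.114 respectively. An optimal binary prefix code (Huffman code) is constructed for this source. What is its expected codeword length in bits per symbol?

2.83 bits/symbol

Repeatedly combine the two least-probable nodes; the expected code length is the sum of the merged weights.
merge 27/1000 + 47/1000 → 37/500
merge 37/500 + 87/1000 → 161/1000
merge 57/500 + 79/500 → 34/125
merge 161/1000 + 81/500 → 323/1000
merge 91/500 + 223/1000 → 81/200
merge 34/125 + 323/1000 → 119/200
merge 81/200 + 119/200 → 1
L = 37/500 + 161/1000 + 34/125 + 323/1000 + 81/200 + 119/200 + 1 = 283/100 = 2.83 bits/symbol.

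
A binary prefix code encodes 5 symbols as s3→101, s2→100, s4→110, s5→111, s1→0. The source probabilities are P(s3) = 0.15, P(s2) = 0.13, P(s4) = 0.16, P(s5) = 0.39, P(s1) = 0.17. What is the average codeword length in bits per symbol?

2.66 bits/symbol

L̄ = Σ pᵢ·ℓᵢ = 0.15·3 + 0.13·3 + 0.16·3 + 0.39·3 + 0.17·1 = 2.66 bits/symbol.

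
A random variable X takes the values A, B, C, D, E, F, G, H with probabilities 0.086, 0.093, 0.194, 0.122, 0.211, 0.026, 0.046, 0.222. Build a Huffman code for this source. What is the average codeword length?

2.797 bits/symbol

Repeatedly combine the two least-probable nodes; the expected code length is the sum of the merged weights.
merge 13/500 + 23/500 → 9/125
merge 9/125 + 43/500 → 79/500
merge 93/1000 + 61/500 → 43/200
merge 79/500 + 97/500 → 44/125
merge 211/1000 + 43/200 → 213/500
merge 111/500 + 44/125 → 287/500
merge 213/500 + 287/500 → 1
L = 9/125 + 79/500 + 43/200 + 44/125 + 213/500 + 287/500 + 1 = 2797/1000 = 2.797 bits/symbol.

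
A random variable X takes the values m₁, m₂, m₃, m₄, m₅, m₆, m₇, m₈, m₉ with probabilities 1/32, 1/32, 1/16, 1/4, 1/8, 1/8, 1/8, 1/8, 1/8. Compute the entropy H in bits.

Each probability is a power of 1/2, so log₂(1/p) is an integer.
H = Σ p·log₂(1/p) = 1/32·5 + 1/32·5 + 1/16·4 + 1/4·2 + 1/8·3 + 1/8·3 + 1/8·3 + 1/8·3 + 1/8·3 = 2.9375 bits.

2.9375 bits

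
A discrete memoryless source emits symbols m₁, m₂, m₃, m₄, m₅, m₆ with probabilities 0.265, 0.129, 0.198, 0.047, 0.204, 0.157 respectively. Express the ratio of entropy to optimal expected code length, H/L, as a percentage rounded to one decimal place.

Entropy H = −Σ p log₂ p ≈ 2.4460 bits.
Huffman merges: 47/1000+129/1000→22/125; 157/1000+22/125→333/1000; 99/500+51/250→201/500; 53/200+333/1000→299/500; 201/500+299/500→1. L = 2509/1000 ≈ 2.5090.
Efficiency = H/L = 2.4460/2.5090 = 97.5%.

97.5%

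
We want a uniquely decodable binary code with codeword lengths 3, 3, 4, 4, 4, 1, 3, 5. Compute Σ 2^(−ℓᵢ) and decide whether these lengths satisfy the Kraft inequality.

1.09375; no

With common denominator 2^5 = 32: Σ 2^(−ℓᵢ) = 4/32 + 4/32 + 2/32 + 2/32 + 2/32 + 16/32 + 4/32 + 1/32 = 35/32 = 1.09375.
Kraft's inequality requires Σ ≤ 1; here Σ = 1.09375 > 1, so no such prefix code exists.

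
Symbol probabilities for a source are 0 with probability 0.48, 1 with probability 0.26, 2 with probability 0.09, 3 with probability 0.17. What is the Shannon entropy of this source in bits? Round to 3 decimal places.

1.761 bits

H = −Σ pᵢ log₂ pᵢ.
−0.48·log₂(0.48) = 0.5083
−0.26·log₂(0.26) = 0.5053
−0.09·log₂(0.09) = 0.3127
−0.17·log₂(0.17) = 0.4346
Sum ≈ 1.7608 → 1.761 bits.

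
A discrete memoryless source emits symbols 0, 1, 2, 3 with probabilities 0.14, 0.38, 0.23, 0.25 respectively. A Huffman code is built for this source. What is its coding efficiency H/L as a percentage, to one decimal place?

Entropy H = −Σ p log₂ p ≈ 1.9152 bits.
Huffman merges: 7/50+23/100→37/100; 1/4+37/100→31/50; 19/50+31/50→1. L = 199/100 ≈ 1.9900.
Efficiency = H/L = 1.9152/1.9900 = 96.2%.

96.2%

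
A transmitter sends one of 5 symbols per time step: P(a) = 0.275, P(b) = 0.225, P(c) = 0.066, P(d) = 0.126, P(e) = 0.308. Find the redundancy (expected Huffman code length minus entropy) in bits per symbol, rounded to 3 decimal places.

Entropy H = −Σ p log₂ p ≈ 2.1550 bits.
Huffman merges: 33/500+63/500→24/125; 24/125+9/40→417/1000; 11/40+77/250→583/1000; 417/1000+583/1000→1. L = 274/125 ≈ 2.1920.
L − H = 2.1920 − 2.1550 = 0.037 bits.

0.037 bits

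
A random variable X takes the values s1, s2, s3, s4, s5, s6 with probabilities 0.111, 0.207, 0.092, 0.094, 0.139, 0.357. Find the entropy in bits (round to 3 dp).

2.386 bits

H = −Σ pᵢ log₂ pᵢ.
−0.111·log₂(0.111) = 0.3520
−0.207·log₂(0.207) = 0.4704
−0.092·log₂(0.092) = 0.3167
−0.094·log₂(0.094) = 0.3207
−0.139·log₂(0.139) = 0.3957
−0.357·log₂(0.357) = 0.5305
Sum ≈ 2.3859 → 2.386 bits.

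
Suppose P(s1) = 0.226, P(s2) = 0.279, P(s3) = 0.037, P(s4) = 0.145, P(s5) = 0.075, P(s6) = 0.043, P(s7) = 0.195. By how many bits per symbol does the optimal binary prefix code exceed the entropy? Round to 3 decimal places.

Entropy H = −Σ p log₂ p ≈ 2.5140 bits.
Huffman merges: 37/1000+43/1000→2/25; 3/40+2/25→31/200; 29/200+31/200→3/10; 39/200+113/500→421/1000; 279/1000+3/10→579/1000; 421/1000+579/1000→1. L = 507/200 ≈ 2.5350.
L − H = 2.5350 − 2.5140 = 0.021 bits.

0.021 bits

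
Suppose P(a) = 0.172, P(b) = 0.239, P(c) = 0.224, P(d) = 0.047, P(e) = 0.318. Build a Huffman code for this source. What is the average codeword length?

2.219 bits/symbol

Repeatedly combine the two least-probable nodes; the expected code length is the sum of the merged weights.
merge 47/1000 + 43/250 → 219/1000
merge 219/1000 + 28/125 → 443/1000
merge 239/1000 + 159/500 → 557/1000
merge 443/1000 + 557/1000 → 1
L = 219/1000 + 443/1000 + 557/1000 + 1 = 2219/1000 = 2.219 bits/symbol.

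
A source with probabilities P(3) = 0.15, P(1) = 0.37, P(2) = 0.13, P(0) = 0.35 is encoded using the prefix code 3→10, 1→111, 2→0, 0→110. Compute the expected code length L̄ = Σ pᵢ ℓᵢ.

L̄ = Σ pᵢ·ℓᵢ = 0.15·2 + 0.37·3 + 0.13·1 + 0.35·3 = 2.59 bits/symbol.

2.59 bits/symbol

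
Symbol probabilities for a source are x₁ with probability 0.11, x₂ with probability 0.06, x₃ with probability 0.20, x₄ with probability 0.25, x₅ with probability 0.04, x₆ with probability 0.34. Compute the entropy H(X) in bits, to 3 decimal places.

2.273 bits

H = −Σ pᵢ log₂ pᵢ.
−0.11·log₂(0.11) = 0.3503
−0.06·log₂(0.06) = 0.2435
−0.20·log₂(0.20) = 0.4644
−0.25·log₂(0.25) = 0.5000
−0.04·log₂(0.04) = 0.1858
−0.34·log₂(0.34) = 0.5292
Sum ≈ 2.2731 → 2.273 bits.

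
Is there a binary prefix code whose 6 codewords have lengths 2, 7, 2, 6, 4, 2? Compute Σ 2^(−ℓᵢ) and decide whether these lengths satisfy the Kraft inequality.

With common denominator 2^7 = 128: Σ 2^(−ℓᵢ) = 32/128 + 1/128 + 32/128 + 2/128 + 8/128 + 32/128 = 107/128 = 0.8359375.
Kraft's inequality requires Σ ≤ 1; here Σ = 0.8359375 ≤ 1, so such a prefix code exists.

0.8359375; yes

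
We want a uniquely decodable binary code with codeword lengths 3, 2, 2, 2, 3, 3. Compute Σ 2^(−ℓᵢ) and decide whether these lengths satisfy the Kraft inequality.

1.125; no

With common denominator 2^3 = 8: Σ 2^(−ℓᵢ) = 1/8 + 2/8 + 2/8 + 2/8 + 1/8 + 1/8 = 9/8 = 1.125.
Kraft's inequality requires Σ ≤ 1; here Σ = 1.125 > 1, so no such prefix code exists.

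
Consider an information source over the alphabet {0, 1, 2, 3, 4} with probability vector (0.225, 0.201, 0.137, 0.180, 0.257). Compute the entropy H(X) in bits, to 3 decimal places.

2.291 bits

H = −Σ pᵢ log₂ pᵢ.
−0.225·log₂(0.225) = 0.4842
−0.201·log₂(0.201) = 0.4653
−0.137·log₂(0.137) = 0.3929
−0.180·log₂(0.180) = 0.4453
−0.257·log₂(0.257) = 0.5038
Sum ≈ 2.2914 → 2.291 bits.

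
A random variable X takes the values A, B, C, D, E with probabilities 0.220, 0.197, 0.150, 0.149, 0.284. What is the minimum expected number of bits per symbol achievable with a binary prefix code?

Repeatedly combine the two least-probable nodes; the expected code length is the sum of the merged weights.
merge 149/1000 + 3/20 → 299/1000
merge 197/1000 + 11/50 → 417/1000
merge 71/250 + 299/1000 → 583/1000
merge 417/1000 + 583/1000 → 1
L = 299/1000 + 417/1000 + 583/1000 + 1 = 2299/1000 = 2.299 bits/symbol.

2.299 bits/symbol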